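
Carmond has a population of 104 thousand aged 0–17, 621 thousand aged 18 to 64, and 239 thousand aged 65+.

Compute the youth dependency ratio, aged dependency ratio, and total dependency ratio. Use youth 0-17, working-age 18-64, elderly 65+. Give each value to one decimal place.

Youth dependency ratio = 104 / 621 × 100 = 16.7
Old-age dependency ratio = 239 / 621 × 100 = 38.5
Total dependency ratio = (104 + 239) / 621 × 100 = 343 / 621 × 100 = 55.2

Youth dependency ratio: 16.7
Old-age dependency ratio: 38.5
Total dependency ratio: 55.2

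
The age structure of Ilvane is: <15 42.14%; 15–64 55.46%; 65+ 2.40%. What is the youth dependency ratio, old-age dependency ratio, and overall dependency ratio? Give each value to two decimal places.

Youth dependency ratio = 42.14 / 55.46 × 100 = 75.98
Old-age dependency ratio = 2.40 / 55.46 × 100 = 4.33
Total dependency ratio = (42.14 + 2.40) / 55.46 × 100 = 44.54 / 55.46 × 100 = 80.31

Youth dependency ratio: 75.98
Old-age dependency ratio: 4.33
Total dependency ratio: 80.31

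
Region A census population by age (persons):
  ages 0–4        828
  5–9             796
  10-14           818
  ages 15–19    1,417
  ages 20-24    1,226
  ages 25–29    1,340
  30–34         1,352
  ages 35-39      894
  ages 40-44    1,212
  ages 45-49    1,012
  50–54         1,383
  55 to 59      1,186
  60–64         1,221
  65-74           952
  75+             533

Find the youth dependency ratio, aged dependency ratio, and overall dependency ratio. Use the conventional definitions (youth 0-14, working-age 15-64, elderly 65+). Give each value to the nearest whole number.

0–14: 828 + 796 + 818 = 2,442
15–64: 1,417 + 1,226 + 1,340 + 1,352 + 894 + 1,212 + 1,012 + 1,383 + 1,186 + 1,221 = 12,243
65+: 952 + 533 = 1,485
Youth dependency ratio = 2,442 / 12,243 × 100 = 20
Old-age dependency ratio = 1,485 / 12,243 × 100 = 12
Total dependency ratio = (2,442 + 1,485) / 12,243 × 100 = 3,927 / 12,243 × 100 = 32

Youth dependency ratio: 20
Old-age dependency ratio: 12
Total dependency ratio: 32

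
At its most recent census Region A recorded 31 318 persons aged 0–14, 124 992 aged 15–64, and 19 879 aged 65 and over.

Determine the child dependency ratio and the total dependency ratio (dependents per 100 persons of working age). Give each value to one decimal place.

Youth dependency ratio = 31 318 / 124 992 × 100 = 25.1
Total dependency ratio = (31 318 + 19 879) / 124 992 × 100 = 51 197 / 124 992 × 100 = 41.0

Youth dependency ratio: 25.1
Total dependency ratio: 41.0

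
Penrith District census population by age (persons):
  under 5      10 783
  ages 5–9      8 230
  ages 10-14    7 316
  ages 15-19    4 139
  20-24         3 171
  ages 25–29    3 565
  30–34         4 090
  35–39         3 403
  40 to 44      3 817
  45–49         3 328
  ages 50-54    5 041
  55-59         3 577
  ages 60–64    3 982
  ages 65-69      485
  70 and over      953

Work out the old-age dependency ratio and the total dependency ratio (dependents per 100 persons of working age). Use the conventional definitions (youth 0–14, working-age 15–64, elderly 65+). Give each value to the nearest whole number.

Old-age dependency ratio: 4
Total dependency ratio: 73

0–14: 10 783 + 8 230 + 7 316 = 26 329
15–64: 4 139 + 3 171 + 3 565 + 4 090 + 3 403 + 3 817 + 3 328 + 5 041 + 3 577 + 3 982 = 38 113
65+: 485 + 953 = 1 438
Old-age dependency ratio = 1 438 / 38 113 × 100 = 4
Total dependency ratio = (26 329 + 1 438) / 38 113 × 100 = 27 767 / 38 113 × 100 = 73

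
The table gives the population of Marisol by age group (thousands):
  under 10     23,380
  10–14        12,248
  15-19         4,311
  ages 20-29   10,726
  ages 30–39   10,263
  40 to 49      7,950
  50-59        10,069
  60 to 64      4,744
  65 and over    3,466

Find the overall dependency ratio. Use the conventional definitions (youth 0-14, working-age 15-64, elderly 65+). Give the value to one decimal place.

Total dependency ratio: 81.3

0–14: 23,380 + 12,248 = 35,628
15–64: 4,311 + 10,726 + 10,263 + 7,950 + 10,069 + 4,744 = 48,063
65+: 3,466
Total dependency ratio = (35,628 + 3,466) / 48,063 × 100 = 39,094 / 48,063 × 100 = 81.3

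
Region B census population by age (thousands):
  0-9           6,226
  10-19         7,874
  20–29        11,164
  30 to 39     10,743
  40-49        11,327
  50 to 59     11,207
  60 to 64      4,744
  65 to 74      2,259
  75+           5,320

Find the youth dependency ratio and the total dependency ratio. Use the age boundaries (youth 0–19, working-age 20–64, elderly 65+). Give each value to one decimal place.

Youth dependency ratio: 28.7
Total dependency ratio: 44.1

0–19: 6,226 + 7,874 = 14,100
20–64: 11,164 + 10,743 + 11,327 + 11,207 + 4,744 = 49,185
65+: 2,259 + 5,320 = 7,579
Youth dependency ratio = 14,100 / 49,185 × 100 = 28.7
Total dependency ratio = (14,100 + 7,579) / 49,185 × 100 = 21,679 / 49,185 × 100 = 44.1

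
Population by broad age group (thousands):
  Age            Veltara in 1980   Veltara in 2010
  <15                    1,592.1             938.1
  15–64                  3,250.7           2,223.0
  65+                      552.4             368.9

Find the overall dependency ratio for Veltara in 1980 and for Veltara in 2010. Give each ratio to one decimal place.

Veltara in 1980: 66.0
Veltara in 2010: 58.8

Veltara in 1980: (1,592.1 + 552.4) / 3,250.7 × 100 = 2,144.5 / 3,250.7 × 100 = 66.0
Veltara in 2010: (938.1 + 368.9) / 2,223.0 × 100 = 1,307.0 / 2,223.0 × 100 = 58.8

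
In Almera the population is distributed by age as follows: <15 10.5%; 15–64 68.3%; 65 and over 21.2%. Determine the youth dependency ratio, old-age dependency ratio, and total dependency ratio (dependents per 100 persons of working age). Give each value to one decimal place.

Youth dependency ratio: 15.4
Old-age dependency ratio: 31.0
Total dependency ratio: 46.4

Youth dependency ratio = 10.5 / 68.3 × 100 = 15.4
Old-age dependency ratio = 21.2 / 68.3 × 100 = 31.0
Total dependency ratio = (10.5 + 21.2) / 68.3 × 100 = 31.7 / 68.3 × 100 = 46.4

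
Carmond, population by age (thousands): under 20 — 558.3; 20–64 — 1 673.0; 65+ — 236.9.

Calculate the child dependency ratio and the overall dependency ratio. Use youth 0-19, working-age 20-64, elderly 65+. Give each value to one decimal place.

Youth dependency ratio = 558.3 / 1 673.0 × 100 = 33.4
Total dependency ratio = (558.3 + 236.9) / 1 673.0 × 100 = 795.2 / 1 673.0 × 100 = 47.5

Youth dependency ratio: 33.4
Total dependency ratio: 47.5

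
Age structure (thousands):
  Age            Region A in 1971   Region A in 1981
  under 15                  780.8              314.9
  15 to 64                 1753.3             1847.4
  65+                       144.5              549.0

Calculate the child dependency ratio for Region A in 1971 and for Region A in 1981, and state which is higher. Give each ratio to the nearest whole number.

Region A in 1971: 780.8 / 1753.3 × 100 = 45
Region A in 1981: 314.9 / 1847.4 × 100 = 17

Region A in 1971: 45
Region A in 1981: 17
Higher: Region A in 1971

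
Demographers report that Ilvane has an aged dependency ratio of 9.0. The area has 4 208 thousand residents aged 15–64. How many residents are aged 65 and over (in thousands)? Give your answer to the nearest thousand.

Aged 65 and over: 379

Old-age dependency ratio = elderly / working-age × 100
9.0 = E / 4 208 × 100
⇒ 379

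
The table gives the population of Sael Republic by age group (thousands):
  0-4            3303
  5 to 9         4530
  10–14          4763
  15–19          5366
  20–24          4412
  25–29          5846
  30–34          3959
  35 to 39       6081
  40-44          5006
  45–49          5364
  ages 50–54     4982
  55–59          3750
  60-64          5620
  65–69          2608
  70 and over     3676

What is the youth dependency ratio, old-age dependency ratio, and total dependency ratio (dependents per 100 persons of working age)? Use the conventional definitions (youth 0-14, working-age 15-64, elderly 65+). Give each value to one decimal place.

Youth dependency ratio: 25.0
Old-age dependency ratio: 12.5
Total dependency ratio: 37.5

0–14: 3303 + 4530 + 4763 = 12596
15–64: 5366 + 4412 + 5846 + 3959 + 6081 + 5006 + 5364 + 4982 + 3750 + 5620 = 50386
65+: 2608 + 3676 = 6284
Youth dependency ratio = 12596 / 50386 × 100 = 25.0
Old-age dependency ratio = 6284 / 50386 × 100 = 12.5
Total dependency ratio = (12596 + 6284) / 50386 × 100 = 18880 / 50386 × 100 = 37.5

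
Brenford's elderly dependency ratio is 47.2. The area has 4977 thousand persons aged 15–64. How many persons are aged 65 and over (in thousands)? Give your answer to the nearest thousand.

Aged 65 and over: 2349

Old-age dependency ratio = elderly / working-age × 100
47.2 = E / 4977 × 100
⇒ 2349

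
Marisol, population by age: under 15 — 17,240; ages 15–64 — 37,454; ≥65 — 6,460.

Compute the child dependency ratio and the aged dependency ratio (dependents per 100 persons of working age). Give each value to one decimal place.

Youth dependency ratio = 17,240 / 37,454 × 100 = 46.0
Old-age dependency ratio = 6,460 / 37,454 × 100 = 17.2

Youth dependency ratio: 46.0
Old-age dependency ratio: 17.2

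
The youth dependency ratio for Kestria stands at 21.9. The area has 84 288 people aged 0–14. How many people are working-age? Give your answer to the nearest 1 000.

Youth dependency ratio = youth / working-age × 100
21.9 = 84 288 / W × 100
⇒ 385 000

Working-age: 385 000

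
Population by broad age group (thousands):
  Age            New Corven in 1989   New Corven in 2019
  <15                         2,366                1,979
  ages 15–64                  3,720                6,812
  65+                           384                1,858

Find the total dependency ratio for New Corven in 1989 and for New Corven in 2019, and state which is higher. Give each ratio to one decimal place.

New Corven in 1989: 73.9
New Corven in 2019: 56.3
Higher: New Corven in 1989

New Corven in 1989: (2,366 + 384) / 3,720 × 100 = 2,750 / 3,720 × 100 = 73.9
New Corven in 2019: (1,979 + 1,858) / 6,812 × 100 = 3,837 / 6,812 × 100 = 56.3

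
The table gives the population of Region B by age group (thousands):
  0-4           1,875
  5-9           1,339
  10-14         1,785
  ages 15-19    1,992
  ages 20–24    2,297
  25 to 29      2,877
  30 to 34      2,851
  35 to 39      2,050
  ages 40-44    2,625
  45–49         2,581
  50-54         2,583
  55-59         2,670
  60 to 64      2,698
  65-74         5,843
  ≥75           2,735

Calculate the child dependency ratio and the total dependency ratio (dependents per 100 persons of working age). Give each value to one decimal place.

0–14: 1,875 + 1,339 + 1,785 = 4,999
15–64: 1,992 + 2,297 + 2,877 + 2,851 + 2,050 + 2,625 + 2,581 + 2,583 + 2,670 + 2,698 = 25,224
65+: 5,843 + 2,735 = 8,578
Youth dependency ratio = 4,999 / 25,224 × 100 = 19.8
Total dependency ratio = (4,999 + 8,578) / 25,224 × 100 = 13,577 / 25,224 × 100 = 53.8

Youth dependency ratio: 19.8
Total dependency ratio: 53.8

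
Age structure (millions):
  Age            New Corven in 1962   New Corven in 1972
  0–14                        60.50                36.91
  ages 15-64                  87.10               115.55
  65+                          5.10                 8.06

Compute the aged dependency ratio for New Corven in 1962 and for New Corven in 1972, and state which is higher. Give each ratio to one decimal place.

New Corven in 1962: 5.9
New Corven in 1972: 7.0
Higher: New Corven in 1972

New Corven in 1962: 5.10 / 87.10 × 100 = 5.9
New Corven in 1972: 8.06 / 115.55 × 100 = 7.0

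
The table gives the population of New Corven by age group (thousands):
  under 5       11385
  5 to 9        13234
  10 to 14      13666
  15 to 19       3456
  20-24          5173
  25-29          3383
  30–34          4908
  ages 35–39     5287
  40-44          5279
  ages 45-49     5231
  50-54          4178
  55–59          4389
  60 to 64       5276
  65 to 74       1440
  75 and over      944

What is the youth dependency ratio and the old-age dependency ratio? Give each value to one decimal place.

Youth dependency ratio: 82.2
Old-age dependency ratio: 5.1

0–14: 11385 + 13234 + 13666 = 38285
15–64: 3456 + 5173 + 3383 + 4908 + 5287 + 5279 + 5231 + 4178 + 4389 + 5276 = 46560
65+: 1440 + 944 = 2384
Youth dependency ratio = 38285 / 46560 × 100 = 82.2
Old-age dependency ratio = 2384 / 46560 × 100 = 5.1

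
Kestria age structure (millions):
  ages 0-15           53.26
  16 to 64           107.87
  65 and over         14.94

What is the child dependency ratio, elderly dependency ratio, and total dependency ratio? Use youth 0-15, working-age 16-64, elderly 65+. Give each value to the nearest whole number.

Youth dependency ratio: 49
Old-age dependency ratio: 14
Total dependency ratio: 63

Youth dependency ratio = 53.26 / 107.87 × 100 = 49
Old-age dependency ratio = 14.94 / 107.87 × 100 = 14
Total dependency ratio = (53.26 + 14.94) / 107.87 × 100 = 68.20 / 107.87 × 100 = 63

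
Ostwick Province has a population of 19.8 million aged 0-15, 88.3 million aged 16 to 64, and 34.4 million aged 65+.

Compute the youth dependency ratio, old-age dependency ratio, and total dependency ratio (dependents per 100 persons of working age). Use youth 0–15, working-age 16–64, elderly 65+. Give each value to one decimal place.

Youth dependency ratio: 22.4
Old-age dependency ratio: 39.0
Total dependency ratio: 61.4

Youth dependency ratio = 19.8 / 88.3 × 100 = 22.4
Old-age dependency ratio = 34.4 / 88.3 × 100 = 39.0
Total dependency ratio = (19.8 + 34.4) / 88.3 × 100 = 54.2 / 88.3 × 100 = 61.4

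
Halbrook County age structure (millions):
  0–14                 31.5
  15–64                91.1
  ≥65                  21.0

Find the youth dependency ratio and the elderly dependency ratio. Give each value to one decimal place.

Youth dependency ratio = 31.5 / 91.1 × 100 = 34.6
Old-age dependency ratio = 21.0 / 91.1 × 100 = 23.1

Youth dependency ratio: 34.6
Old-age dependency ratio: 23.1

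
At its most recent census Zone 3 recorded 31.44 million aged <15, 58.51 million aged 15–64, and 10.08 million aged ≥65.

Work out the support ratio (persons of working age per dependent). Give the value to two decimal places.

Support ratio: 1.41

Support ratio = 58.51 / (31.44 + 10.08) = 58.51 / 41.52 = 1.41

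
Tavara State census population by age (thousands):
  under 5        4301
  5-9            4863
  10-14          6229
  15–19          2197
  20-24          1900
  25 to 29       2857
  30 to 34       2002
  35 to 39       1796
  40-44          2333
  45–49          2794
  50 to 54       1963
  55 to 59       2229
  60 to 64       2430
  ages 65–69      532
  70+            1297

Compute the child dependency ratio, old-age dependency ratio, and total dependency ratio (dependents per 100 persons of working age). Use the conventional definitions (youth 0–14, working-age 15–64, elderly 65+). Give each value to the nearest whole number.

Youth dependency ratio: 68
Old-age dependency ratio: 8
Total dependency ratio: 77

0–14: 4301 + 4863 + 6229 = 15393
15–64: 2197 + 1900 + 2857 + 2002 + 1796 + 2333 + 2794 + 1963 + 2229 + 2430 = 22501
65+: 532 + 1297 = 1829
Youth dependency ratio = 15393 / 22501 × 100 = 68
Old-age dependency ratio = 1829 / 22501 × 100 = 8
Total dependency ratio = (15393 + 1829) / 22501 × 100 = 17222 / 22501 × 100 = 77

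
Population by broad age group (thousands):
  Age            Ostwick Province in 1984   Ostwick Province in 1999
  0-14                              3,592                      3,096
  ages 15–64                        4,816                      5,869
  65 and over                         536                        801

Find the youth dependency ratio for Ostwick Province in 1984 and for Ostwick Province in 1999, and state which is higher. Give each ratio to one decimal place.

Ostwick Province in 1984: 74.6
Ostwick Province in 1999: 52.8
Higher: Ostwick Province in 1984

Ostwick Province in 1984: 3,592 / 4,816 × 100 = 74.6
Ostwick Province in 1999: 3,096 / 5,869 × 100 = 52.8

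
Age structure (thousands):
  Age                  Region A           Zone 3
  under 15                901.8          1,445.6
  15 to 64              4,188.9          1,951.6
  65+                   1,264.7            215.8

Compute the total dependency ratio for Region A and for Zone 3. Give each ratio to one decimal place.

Region A: (901.8 + 1,264.7) / 4,188.9 × 100 = 2,166.5 / 4,188.9 × 100 = 51.7
Zone 3: (1,445.6 + 215.8) / 1,951.6 × 100 = 1,661.4 / 1,951.6 × 100 = 85.1

Region A: 51.7
Zone 3: 85.1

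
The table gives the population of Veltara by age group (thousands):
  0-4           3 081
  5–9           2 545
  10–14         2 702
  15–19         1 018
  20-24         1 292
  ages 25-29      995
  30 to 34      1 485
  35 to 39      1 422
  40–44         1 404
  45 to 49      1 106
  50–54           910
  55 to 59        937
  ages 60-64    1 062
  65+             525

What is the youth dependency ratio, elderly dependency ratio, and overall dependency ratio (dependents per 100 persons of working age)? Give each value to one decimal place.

Youth dependency ratio: 71.6
Old-age dependency ratio: 4.5
Total dependency ratio: 76.1

0–14: 3 081 + 2 545 + 2 702 = 8 328
15–64: 1 018 + 1 292 + 995 + 1 485 + 1 422 + 1 404 + 1 106 + 910 + 937 + 1 062 = 11 631
65+: 525
Youth dependency ratio = 8 328 / 11 631 × 100 = 71.6
Old-age dependency ratio = 525 / 11 631 × 100 = 4.5
Total dependency ratio = (8 328 + 525) / 11 631 × 100 = 8 853 / 11 631 × 100 = 76.1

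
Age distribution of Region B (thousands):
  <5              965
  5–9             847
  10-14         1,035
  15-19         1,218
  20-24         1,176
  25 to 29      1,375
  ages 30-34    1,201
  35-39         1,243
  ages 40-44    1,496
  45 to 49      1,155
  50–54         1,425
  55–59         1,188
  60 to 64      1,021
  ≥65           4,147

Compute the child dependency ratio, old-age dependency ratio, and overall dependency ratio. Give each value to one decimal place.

Youth dependency ratio: 22.8
Old-age dependency ratio: 33.2
Total dependency ratio: 56.0

0–14: 965 + 847 + 1,035 = 2,847
15–64: 1,218 + 1,176 + 1,375 + 1,201 + 1,243 + 1,496 + 1,155 + 1,425 + 1,188 + 1,021 = 12,498
65+: 4,147
Youth dependency ratio = 2,847 / 12,498 × 100 = 22.8
Old-age dependency ratio = 4,147 / 12,498 × 100 = 33.2
Total dependency ratio = (2,847 + 4,147) / 12,498 × 100 = 6,994 / 12,498 × 100 = 56.0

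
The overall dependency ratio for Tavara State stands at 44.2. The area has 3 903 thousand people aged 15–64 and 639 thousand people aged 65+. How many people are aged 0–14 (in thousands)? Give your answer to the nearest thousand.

Aged 0–14: 1 086

Total dependency ratio = (youth + elderly) / working-age × 100
44.2 = (Y + 639) / 3 903 × 100
⇒ 1 086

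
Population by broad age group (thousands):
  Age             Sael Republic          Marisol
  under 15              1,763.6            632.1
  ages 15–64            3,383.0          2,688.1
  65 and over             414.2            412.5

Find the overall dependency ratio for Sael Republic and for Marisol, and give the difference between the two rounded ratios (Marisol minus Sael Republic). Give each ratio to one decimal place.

Sael Republic: (1,763.6 + 414.2) / 3,383.0 × 100 = 2,177.8 / 3,383.0 × 100 = 64.4
Marisol: (632.1 + 412.5) / 2,688.1 × 100 = 1,044.6 / 2,688.1 × 100 = 38.9

Sael Republic: 64.4
Marisol: 38.9
Difference: -25.5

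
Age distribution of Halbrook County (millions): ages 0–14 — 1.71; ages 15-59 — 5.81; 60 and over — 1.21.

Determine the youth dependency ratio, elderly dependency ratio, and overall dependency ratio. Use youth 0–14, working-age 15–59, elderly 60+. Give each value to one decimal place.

Youth dependency ratio = 1.71 / 5.81 × 100 = 29.4
Old-age dependency ratio = 1.21 / 5.81 × 100 = 20.8
Total dependency ratio = (1.71 + 1.21) / 5.81 × 100 = 2.92 / 5.81 × 100 = 50.3

Youth dependency ratio: 29.4
Old-age dependency ratio: 20.8
Total dependency ratio: 50.3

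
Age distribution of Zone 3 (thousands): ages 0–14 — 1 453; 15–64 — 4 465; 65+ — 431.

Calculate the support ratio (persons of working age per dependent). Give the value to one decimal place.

Support ratio: 2.4

Support ratio = 4 465 / (1 453 + 431) = 4 465 / 1 884 = 2.4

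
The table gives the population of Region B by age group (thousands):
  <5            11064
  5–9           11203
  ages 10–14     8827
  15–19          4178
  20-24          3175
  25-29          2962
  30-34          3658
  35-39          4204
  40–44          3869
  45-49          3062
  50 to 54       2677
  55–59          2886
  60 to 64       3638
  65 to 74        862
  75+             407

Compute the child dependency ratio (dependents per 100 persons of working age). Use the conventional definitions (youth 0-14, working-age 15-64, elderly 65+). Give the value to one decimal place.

0–14: 11064 + 11203 + 8827 = 31094
15–64: 4178 + 3175 + 2962 + 3658 + 4204 + 3869 + 3062 + 2677 + 2886 + 3638 = 34309
65+: 862 + 407 = 1269
Youth dependency ratio = 31094 / 34309 × 100 = 90.6

Youth dependency ratio: 90.6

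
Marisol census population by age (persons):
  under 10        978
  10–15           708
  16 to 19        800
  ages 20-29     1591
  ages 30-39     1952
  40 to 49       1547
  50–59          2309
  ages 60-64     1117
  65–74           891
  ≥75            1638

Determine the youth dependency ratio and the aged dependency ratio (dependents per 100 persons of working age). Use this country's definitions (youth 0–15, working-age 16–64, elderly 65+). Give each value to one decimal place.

Youth dependency ratio: 18.1
Old-age dependency ratio: 27.1

0–15: 978 + 708 = 1686
16–64: 800 + 1591 + 1952 + 1547 + 2309 + 1117 = 9316
65+: 891 + 1638 = 2529
Youth dependency ratio = 1686 / 9316 × 100 = 18.1
Old-age dependency ratio = 2529 / 9316 × 100 = 27.1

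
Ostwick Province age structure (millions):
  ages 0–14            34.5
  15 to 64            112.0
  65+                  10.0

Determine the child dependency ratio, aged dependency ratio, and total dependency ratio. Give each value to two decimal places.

Youth dependency ratio = 34.5 / 112.0 × 100 = 30.80
Old-age dependency ratio = 10.0 / 112.0 × 100 = 8.93
Total dependency ratio = (34.5 + 10.0) / 112.0 × 100 = 44.5 / 112.0 × 100 = 39.73

Youth dependency ratio: 30.80
Old-age dependency ratio: 8.93
Total dependency ratio: 39.73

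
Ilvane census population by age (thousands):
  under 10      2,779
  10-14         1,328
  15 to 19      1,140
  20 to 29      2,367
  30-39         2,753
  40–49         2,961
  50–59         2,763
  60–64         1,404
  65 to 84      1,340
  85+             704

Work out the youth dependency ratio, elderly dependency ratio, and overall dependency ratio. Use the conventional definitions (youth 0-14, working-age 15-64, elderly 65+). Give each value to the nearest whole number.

0–14: 2,779 + 1,328 = 4,107
15–64: 1,140 + 2,367 + 2,753 + 2,961 + 2,763 + 1,404 = 13,388
65+: 1,340 + 704 = 2,044
Youth dependency ratio = 4,107 / 13,388 × 100 = 31
Old-age dependency ratio = 2,044 / 13,388 × 100 = 15
Total dependency ratio = (4,107 + 2,044) / 13,388 × 100 = 6,151 / 13,388 × 100 = 46

Youth dependency ratio: 31
Old-age dependency ratio: 15
Total dependency ratio: 46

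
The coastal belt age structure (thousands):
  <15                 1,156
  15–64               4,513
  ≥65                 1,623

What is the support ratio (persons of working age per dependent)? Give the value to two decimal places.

Support ratio: 1.62

Support ratio = 4,513 / (1,156 + 1,623) = 4,513 / 2,779 = 1.62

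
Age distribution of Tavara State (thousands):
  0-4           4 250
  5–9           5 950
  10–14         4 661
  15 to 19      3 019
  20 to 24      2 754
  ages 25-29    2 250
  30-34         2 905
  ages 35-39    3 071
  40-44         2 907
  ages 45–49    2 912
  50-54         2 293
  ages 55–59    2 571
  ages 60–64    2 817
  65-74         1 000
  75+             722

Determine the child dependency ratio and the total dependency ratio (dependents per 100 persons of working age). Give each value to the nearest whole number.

Youth dependency ratio: 54
Total dependency ratio: 60

0–14: 4 250 + 5 950 + 4 661 = 14 861
15–64: 3 019 + 2 754 + 2 250 + 2 905 + 3 071 + 2 907 + 2 912 + 2 293 + 2 571 + 2 817 = 27 499
65+: 1 000 + 722 = 1 722
Youth dependency ratio = 14 861 / 27 499 × 100 = 54
Total dependency ratio = (14 861 + 1 722) / 27 499 × 100 = 16 583 / 27 499 × 100 = 60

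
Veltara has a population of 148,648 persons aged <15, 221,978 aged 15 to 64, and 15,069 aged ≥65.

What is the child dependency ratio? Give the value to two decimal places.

Youth dependency ratio = 148,648 / 221,978 × 100 = 66.97

Youth dependency ratio: 66.97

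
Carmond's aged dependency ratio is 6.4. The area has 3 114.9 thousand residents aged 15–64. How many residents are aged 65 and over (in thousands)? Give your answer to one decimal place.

Old-age dependency ratio = elderly / working-age × 100
6.4 = E / 3 114.9 × 100
⇒ 199.4

Aged 65 and over: 199.4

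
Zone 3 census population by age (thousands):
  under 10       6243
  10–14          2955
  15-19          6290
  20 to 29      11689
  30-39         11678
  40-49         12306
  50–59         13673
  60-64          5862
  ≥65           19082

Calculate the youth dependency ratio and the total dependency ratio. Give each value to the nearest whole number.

Youth dependency ratio: 15
Total dependency ratio: 46

0–14: 6243 + 2955 = 9198
15–64: 6290 + 11689 + 11678 + 12306 + 13673 + 5862 = 61498
65+: 19082
Youth dependency ratio = 9198 / 61498 × 100 = 15
Total dependency ratio = (9198 + 19082) / 61498 × 100 = 28280 / 61498 × 100 = 46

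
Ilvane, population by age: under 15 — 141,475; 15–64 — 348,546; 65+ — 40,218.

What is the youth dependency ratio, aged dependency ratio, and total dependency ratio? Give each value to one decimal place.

Youth dependency ratio = 141,475 / 348,546 × 100 = 40.6
Old-age dependency ratio = 40,218 / 348,546 × 100 = 11.5
Total dependency ratio = (141,475 + 40,218) / 348,546 × 100 = 181,693 / 348,546 × 100 = 52.1

Youth dependency ratio: 40.6
Old-age dependency ratio: 11.5
Total dependency ratio: 52.1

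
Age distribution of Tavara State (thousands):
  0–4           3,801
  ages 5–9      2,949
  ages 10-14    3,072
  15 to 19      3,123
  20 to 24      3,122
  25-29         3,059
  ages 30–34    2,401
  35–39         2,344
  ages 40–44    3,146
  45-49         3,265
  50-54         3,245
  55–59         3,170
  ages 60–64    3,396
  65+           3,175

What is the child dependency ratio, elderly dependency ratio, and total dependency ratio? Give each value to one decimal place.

Youth dependency ratio: 32.4
Old-age dependency ratio: 10.5
Total dependency ratio: 42.9

0–14: 3,801 + 2,949 + 3,072 = 9,822
15–64: 3,123 + 3,122 + 3,059 + 2,401 + 2,344 + 3,146 + 3,265 + 3,245 + 3,170 + 3,396 = 30,271
65+: 3,175
Youth dependency ratio = 9,822 / 30,271 × 100 = 32.4
Old-age dependency ratio = 3,175 / 30,271 × 100 = 10.5
Total dependency ratio = (9,822 + 3,175) / 30,271 × 100 = 12,997 / 30,271 × 100 = 42.9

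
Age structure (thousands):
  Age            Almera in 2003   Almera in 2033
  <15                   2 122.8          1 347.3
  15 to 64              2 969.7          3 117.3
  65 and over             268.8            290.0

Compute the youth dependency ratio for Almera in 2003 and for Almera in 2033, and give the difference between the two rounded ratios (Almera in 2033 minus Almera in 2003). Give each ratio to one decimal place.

Almera in 2003: 2 122.8 / 2 969.7 × 100 = 71.5
Almera in 2033: 1 347.3 / 3 117.3 × 100 = 43.2

Almera in 2003: 71.5
Almera in 2033: 43.2
Difference: -28.3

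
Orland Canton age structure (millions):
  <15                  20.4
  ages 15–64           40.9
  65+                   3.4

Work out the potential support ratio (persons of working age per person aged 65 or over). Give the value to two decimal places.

Potential support ratio: 12.03

Potential support ratio = 40.9 / 3.4 = 12.03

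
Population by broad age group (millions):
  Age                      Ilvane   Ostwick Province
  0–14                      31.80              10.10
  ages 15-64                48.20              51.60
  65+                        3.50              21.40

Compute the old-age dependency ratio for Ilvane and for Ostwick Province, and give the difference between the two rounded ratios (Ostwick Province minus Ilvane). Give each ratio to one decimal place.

Ilvane: 7.3
Ostwick Province: 41.5
Difference: +34.2

Ilvane: 3.50 / 48.20 × 100 = 7.3
Ostwick Province: 21.40 / 51.60 × 100 = 41.5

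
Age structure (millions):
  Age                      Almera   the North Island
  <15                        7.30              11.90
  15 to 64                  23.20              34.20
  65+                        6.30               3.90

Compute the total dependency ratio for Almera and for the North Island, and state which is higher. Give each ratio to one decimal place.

Almera: (7.30 + 6.30) / 23.20 × 100 = 13.60 / 23.20 × 100 = 58.6
the North Island: (11.90 + 3.90) / 34.20 × 100 = 15.80 / 34.20 × 100 = 46.2

Almera: 58.6
the North Island: 46.2
Higher: Almera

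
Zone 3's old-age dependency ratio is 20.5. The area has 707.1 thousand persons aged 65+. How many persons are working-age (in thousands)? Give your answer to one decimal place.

Working-age: 3,449.3

Old-age dependency ratio = elderly / working-age × 100
20.5 = 707.1 / W × 100
⇒ 3,449.3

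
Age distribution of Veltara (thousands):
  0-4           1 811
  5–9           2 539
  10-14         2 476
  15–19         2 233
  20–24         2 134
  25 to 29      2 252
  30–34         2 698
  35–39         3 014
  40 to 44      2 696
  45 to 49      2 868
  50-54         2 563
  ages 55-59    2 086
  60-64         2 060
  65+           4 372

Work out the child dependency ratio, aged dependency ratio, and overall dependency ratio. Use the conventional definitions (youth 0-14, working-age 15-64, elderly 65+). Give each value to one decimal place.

0–14: 1 811 + 2 539 + 2 476 = 6 826
15–64: 2 233 + 2 134 + 2 252 + 2 698 + 3 014 + 2 696 + 2 868 + 2 563 + 2 086 + 2 060 = 24 604
65+: 4 372
Youth dependency ratio = 6 826 / 24 604 × 100 = 27.7
Old-age dependency ratio = 4 372 / 24 604 × 100 = 17.8
Total dependency ratio = (6 826 + 4 372) / 24 604 × 100 = 11 198 / 24 604 × 100 = 45.5

Youth dependency ratio: 27.7
Old-age dependency ratio: 17.8
Total dependency ratio: 45.5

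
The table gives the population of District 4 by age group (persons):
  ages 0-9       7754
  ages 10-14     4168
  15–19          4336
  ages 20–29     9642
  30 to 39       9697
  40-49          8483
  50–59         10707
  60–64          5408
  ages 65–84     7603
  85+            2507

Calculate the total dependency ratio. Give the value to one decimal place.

0–14: 7754 + 4168 = 11922
15–64: 4336 + 9642 + 9697 + 8483 + 10707 + 5408 = 48273
65+: 7603 + 2507 = 10110
Total dependency ratio = (11922 + 10110) / 48273 × 100 = 22032 / 48273 × 100 = 45.6

Total dependency ratio: 45.6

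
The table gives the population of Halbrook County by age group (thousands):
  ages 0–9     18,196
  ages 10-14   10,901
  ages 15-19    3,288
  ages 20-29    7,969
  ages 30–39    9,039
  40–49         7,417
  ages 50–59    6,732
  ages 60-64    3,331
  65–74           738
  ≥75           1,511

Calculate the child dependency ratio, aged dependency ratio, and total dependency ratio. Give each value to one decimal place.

Youth dependency ratio: 77.0
Old-age dependency ratio: 6.0
Total dependency ratio: 83.0

0–14: 18,196 + 10,901 = 29,097
15–64: 3,288 + 7,969 + 9,039 + 7,417 + 6,732 + 3,331 = 37,776
65+: 738 + 1,511 = 2,249
Youth dependency ratio = 29,097 / 37,776 × 100 = 77.0
Old-age dependency ratio = 2,249 / 37,776 × 100 = 6.0
Total dependency ratio = (29,097 + 2,249) / 37,776 × 100 = 31,346 / 37,776 × 100 = 83.0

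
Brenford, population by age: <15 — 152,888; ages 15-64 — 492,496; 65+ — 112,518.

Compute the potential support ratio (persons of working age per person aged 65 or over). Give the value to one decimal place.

Potential support ratio: 4.4

Potential support ratio = 492,496 / 112,518 = 4.4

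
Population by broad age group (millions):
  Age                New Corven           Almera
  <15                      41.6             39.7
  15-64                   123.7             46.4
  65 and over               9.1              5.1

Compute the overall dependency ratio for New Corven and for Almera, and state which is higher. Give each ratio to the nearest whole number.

New Corven: (41.6 + 9.1) / 123.7 × 100 = 50.7 / 123.7 × 100 = 41
Almera: (39.7 + 5.1) / 46.4 × 100 = 44.8 / 46.4 × 100 = 97

New Corven: 41
Almera: 97
Higher: Almera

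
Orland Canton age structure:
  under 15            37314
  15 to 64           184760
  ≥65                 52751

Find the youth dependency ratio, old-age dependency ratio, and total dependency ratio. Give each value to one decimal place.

Youth dependency ratio = 37314 / 184760 × 100 = 20.2
Old-age dependency ratio = 52751 / 184760 × 100 = 28.6
Total dependency ratio = (37314 + 52751) / 184760 × 100 = 90065 / 184760 × 100 = 48.7

Youth dependency ratio: 20.2
Old-age dependency ratio: 28.6
Total dependency ratio: 48.7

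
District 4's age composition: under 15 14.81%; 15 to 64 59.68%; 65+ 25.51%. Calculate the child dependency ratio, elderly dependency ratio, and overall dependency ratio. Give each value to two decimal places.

Youth dependency ratio = 14.81 / 59.68 × 100 = 24.82
Old-age dependency ratio = 25.51 / 59.68 × 100 = 42.74
Total dependency ratio = (14.81 + 25.51) / 59.68 × 100 = 40.32 / 59.68 × 100 = 67.56

Youth dependency ratio: 24.82
Old-age dependency ratio: 42.74
Total dependency ratio: 67.56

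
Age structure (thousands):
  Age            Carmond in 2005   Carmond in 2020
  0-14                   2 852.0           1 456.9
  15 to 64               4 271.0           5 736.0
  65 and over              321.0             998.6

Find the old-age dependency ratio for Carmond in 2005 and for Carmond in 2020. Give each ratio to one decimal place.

Carmond in 2005: 7.5
Carmond in 2020: 17.4

Carmond in 2005: 321.0 / 4 271.0 × 100 = 7.5
Carmond in 2020: 998.6 / 5 736.0 × 100 = 17.4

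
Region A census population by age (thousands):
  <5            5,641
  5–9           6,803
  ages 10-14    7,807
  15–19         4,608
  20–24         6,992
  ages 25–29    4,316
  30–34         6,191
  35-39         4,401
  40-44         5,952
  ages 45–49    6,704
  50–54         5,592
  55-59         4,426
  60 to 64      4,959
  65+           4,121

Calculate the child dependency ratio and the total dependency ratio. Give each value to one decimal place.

0–14: 5,641 + 6,803 + 7,807 = 20,251
15–64: 4,608 + 6,992 + 4,316 + 6,191 + 4,401 + 5,952 + 6,704 + 5,592 + 4,426 + 4,959 = 54,141
65+: 4,121
Youth dependency ratio = 20,251 / 54,141 × 100 = 37.4
Total dependency ratio = (20,251 + 4,121) / 54,141 × 100 = 24,372 / 54,141 × 100 = 45.0

Youth dependency ratio: 37.4
Total dependency ratio: 45.0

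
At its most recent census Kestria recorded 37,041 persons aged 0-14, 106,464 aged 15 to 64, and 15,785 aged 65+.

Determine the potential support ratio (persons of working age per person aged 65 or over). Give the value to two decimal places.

Potential support ratio: 6.74

Potential support ratio = 106,464 / 15,785 = 6.74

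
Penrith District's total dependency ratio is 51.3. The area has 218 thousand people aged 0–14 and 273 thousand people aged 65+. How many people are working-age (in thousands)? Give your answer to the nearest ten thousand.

Total dependency ratio = (youth + elderly) / working-age × 100
51.3 = (218 + 273) / W × 100
⇒ 960

Working-age: 960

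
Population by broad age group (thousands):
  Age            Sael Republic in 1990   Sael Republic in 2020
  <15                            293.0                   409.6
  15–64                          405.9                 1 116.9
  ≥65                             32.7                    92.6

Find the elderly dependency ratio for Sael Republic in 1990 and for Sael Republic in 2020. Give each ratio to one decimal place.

Sael Republic in 1990: 8.1
Sael Republic in 2020: 8.3

Sael Republic in 1990: 32.7 / 405.9 × 100 = 8.1
Sael Republic in 2020: 92.6 / 1 116.9 × 100 = 8.3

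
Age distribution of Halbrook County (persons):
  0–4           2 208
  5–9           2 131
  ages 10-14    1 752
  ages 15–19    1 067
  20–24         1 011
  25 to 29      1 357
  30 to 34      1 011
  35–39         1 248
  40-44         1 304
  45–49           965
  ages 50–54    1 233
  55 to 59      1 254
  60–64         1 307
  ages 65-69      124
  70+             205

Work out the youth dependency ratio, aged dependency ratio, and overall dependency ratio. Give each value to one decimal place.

0–14: 2 208 + 2 131 + 1 752 = 6 091
15–64: 1 067 + 1 011 + 1 357 + 1 011 + 1 248 + 1 304 + 965 + 1 233 + 1 254 + 1 307 = 11 757
65+: 124 + 205 = 329
Youth dependency ratio = 6 091 / 11 757 × 100 = 51.8
Old-age dependency ratio = 329 / 11 757 × 100 = 2.8
Total dependency ratio = (6 091 + 329) / 11 757 × 100 = 6 420 / 11 757 × 100 = 54.6

Youth dependency ratio: 51.8
Old-age dependency ratio: 2.8
Total dependency ratio: 54.6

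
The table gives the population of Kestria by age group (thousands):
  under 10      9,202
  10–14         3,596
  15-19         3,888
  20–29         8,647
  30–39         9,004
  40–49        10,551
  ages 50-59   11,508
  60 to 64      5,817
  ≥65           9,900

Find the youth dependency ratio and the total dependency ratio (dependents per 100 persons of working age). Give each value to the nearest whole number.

0–14: 9,202 + 3,596 = 12,798
15–64: 3,888 + 8,647 + 9,004 + 10,551 + 11,508 + 5,817 = 49,415
65+: 9,900
Youth dependency ratio = 12,798 / 49,415 × 100 = 26
Total dependency ratio = (12,798 + 9,900) / 49,415 × 100 = 22,698 / 49,415 × 100 = 46

Youth dependency ratio: 26
Total dependency ratio: 46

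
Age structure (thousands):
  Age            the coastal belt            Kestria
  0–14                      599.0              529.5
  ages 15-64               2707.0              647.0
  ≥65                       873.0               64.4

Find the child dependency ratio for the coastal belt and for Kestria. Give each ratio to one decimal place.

the coastal belt: 22.1
Kestria: 81.8

the coastal belt: 599.0 / 2707.0 × 100 = 22.1
Kestria: 529.5 / 647.0 × 100 = 81.8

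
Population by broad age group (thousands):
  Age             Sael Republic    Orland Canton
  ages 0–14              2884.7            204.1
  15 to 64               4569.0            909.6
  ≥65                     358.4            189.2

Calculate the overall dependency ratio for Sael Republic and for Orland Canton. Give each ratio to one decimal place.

Sael Republic: 71.0
Orland Canton: 43.2

Sael Republic: (2884.7 + 358.4) / 4569.0 × 100 = 3243.1 / 4569.0 × 100 = 71.0
Orland Canton: (204.1 + 189.2) / 909.6 × 100 = 393.3 / 909.6 × 100 = 43.2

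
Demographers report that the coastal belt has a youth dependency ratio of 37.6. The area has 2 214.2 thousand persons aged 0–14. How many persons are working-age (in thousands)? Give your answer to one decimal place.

Youth dependency ratio = youth / working-age × 100
37.6 = 2 214.2 / W × 100
⇒ 5 888.8

Working-age: 5 888.8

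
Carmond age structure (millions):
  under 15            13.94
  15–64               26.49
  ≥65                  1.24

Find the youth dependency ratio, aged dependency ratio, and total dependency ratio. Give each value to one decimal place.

Youth dependency ratio: 52.6
Old-age dependency ratio: 4.7
Total dependency ratio: 57.3

Youth dependency ratio = 13.94 / 26.49 × 100 = 52.6
Old-age dependency ratio = 1.24 / 26.49 × 100 = 4.7
Total dependency ratio = (13.94 + 1.24) / 26.49 × 100 = 15.18 / 26.49 × 100 = 57.3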